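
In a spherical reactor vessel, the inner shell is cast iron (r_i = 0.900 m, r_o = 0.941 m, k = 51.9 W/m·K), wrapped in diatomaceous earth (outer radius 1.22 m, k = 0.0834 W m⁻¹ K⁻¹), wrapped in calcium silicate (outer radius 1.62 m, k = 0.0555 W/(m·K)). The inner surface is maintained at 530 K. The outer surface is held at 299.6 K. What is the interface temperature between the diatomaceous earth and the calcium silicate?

Resistance network (inner→outer):
  R_cast iron = (1/0.900 − 1/0.941)/(4πk) = 0.04841/(4π·51.9) = 7.423×10^-5 K/W
  R_diatomaceous earth = (1/0.941 − 1/1.22)/(4πk) = 0.2430/(4π·0.0834) = 0.2319 K/W
  R_calcium silicate = (1/1.22 − 1/1.62)/(4πk) = 0.2024/(4π·0.0555) = 0.2902 K/W
ΣR = 7.423×10^-5 + 0.2319 + 0.2902 = 0.5222 K/W
Q = ΔT/ΣR = (530 K − 299.6 K)/0.5222 = 441.2 W
From the inner boundary to the diatomaceous earth/calcium silicate interface, ΣR_partial = 0.2320 K/W.
T_interface = T_in − Q·ΣR_partial = 530 K − (441.2)(0.2320) = 428 K

T = 428 K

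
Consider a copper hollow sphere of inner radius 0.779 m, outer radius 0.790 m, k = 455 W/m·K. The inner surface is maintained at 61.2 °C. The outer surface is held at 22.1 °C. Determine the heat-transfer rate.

Q = 4πk·ΔT/(1/r₁ − 1/r₂) = 4π × 455 × 39.1 / (1/0.779 − 1/0.790) = 1.25×10^7 W

Q = 12500 kW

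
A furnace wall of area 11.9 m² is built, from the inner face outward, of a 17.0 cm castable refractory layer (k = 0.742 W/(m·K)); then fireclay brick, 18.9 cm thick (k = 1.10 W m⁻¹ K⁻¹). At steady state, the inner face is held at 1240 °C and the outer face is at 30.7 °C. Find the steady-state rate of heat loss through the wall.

Q = 35.9 kW

Treat each layer as a resistance in series:
  R_castable refractory = L/(kA) = 0.170/(0.742·11.9) = 0.01925 K/W
  R_fireclay brick = L/(kA) = 0.189/(1.10·11.9) = 0.01444 K/W
ΣR = 0.01925 + 0.01444 = 0.03369 K/W
Q = ΔT/ΣR = (1240 °C − 30.7 °C)/0.03369 = 35900 W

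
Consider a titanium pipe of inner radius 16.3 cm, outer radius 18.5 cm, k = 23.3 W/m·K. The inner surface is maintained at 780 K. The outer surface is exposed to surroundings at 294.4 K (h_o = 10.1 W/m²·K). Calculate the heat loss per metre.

Series thermal resistances, inner to outer:
  R'_titanium = ln(0.185/0.163)/(2πk) = 0.1266/(2π·23.3) = 8.648×10^-4 m·K/W
  R'_conv,out = 1/(2πr h) = 1/(2π·0.185·10.1) = 0.08518 m·K/W
ΣR = 8.648×10^-4 + 0.08518 = 0.08604 m·K/W
Q' = ΔT/ΣR = (780 K − 294.4 K)/0.08604 = 5640 W/m

Q' = 5.64 kW/m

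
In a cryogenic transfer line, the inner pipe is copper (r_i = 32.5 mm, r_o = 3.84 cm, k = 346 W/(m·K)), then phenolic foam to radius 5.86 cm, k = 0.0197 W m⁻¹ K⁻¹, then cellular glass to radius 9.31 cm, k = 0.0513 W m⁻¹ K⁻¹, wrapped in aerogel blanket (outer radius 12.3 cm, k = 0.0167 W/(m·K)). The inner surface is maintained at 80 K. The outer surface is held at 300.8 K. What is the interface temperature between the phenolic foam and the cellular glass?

Treat each layer as a resistance in series:
  R'_copper = ln(0.0384/0.0325)/(2πk) = 0.1668/(2π·346) = 7.673×10^-5 m·K/W
  R'_phenolic foam = ln(0.0586/0.0384)/(2πk) = 0.4227/(2π·0.0197) = 3.415 m·K/W
  R'_cellular glass = ln(0.0931/0.0586)/(2πk) = 0.4629/(2π·0.0513) = 1.436 m·K/W
  R'_aerogel blanket = ln(0.123/0.0931)/(2πk) = 0.2785/(2π·0.0167) = 2.654 m·K/W
ΣR = 7.673×10^-5 + 3.415 + 1.436 + 2.654 = 7.505 m·K/W
Q' = ΔT/ΣR = (80 K − 300.8 K)/7.505 = -29.42 W/m
From the inner boundary to the phenolic foam/cellular glass interface, ΣR_partial = 3.415 m·K/W.
T_interface = T_in − Q'·ΣR_partial = 80 K − (-29.42)(3.415) = 180.5 K

T = 180.5 K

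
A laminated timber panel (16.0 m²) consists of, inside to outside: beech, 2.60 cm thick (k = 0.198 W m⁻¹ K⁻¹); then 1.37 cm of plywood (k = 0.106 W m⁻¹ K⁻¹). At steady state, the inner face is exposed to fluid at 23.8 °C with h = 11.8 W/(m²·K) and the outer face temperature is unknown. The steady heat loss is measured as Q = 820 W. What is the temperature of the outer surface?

T_out = 6.10 °C

Series resistances:
  R_conv,in = 1/(hA) = 1/(11.8·16.0) = 0.005297 K/W
  R_beech = L/(kA) = 0.0260/(0.198·16.0) = 0.008207 K/W
  R_plywood = L/(kA) = 0.0137/(0.106·16.0) = 0.008078 K/W
ΣR = 0.02158 K/W
ΔT = Q·ΣR = 820 × 0.02158 = 17.70 K
Heat flows outward, so T_out = T_in − ΔT = 23.8 − 17.70 = 6.10 °C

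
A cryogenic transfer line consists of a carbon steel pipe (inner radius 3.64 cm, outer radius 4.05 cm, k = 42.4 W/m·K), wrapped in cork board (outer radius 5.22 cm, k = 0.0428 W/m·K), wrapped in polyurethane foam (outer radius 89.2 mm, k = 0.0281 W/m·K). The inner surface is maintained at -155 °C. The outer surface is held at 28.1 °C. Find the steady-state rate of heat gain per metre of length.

Q' = 46.0 W/m

Series thermal resistances, inner to outer:
  R'_carbon steel = ln(0.0405/0.0364)/(2πk) = 0.1067/(2π·42.4) = 4.006×10^-4 m·K/W
  R'_cork board = ln(0.0522/0.0405)/(2πk) = 0.2538/(2π·0.0428) = 0.9437 m·K/W
  R'_polyurethane foam = ln(0.0892/0.0522)/(2πk) = 0.5358/(2π·0.0281) = 3.035 m·K/W
ΣR = 4.006×10^-4 + 0.9437 + 3.035 = 3.979 m·K/W
Q' = ΔT/ΣR = (-155 °C − 28.1 °C)/3.979 = -46.0 W/m
(Negative Q' ⇒ heat flows inward; heat gain = 46.0 W/m.)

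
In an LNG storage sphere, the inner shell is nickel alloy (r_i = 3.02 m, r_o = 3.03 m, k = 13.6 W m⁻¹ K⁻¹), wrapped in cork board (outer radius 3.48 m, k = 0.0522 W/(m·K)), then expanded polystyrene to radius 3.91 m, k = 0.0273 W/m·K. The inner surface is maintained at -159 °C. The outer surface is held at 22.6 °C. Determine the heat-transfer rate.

Q = 1160 W

Resistance network (inner→outer):
  R_nickel alloy = (1/3.02 − 1/3.03)/(4πk) = 0.001093/(4π·13.6) = 6.394×10^-6 K/W
  R_cork board = (1/3.03 − 1/3.48)/(4πk) = 0.04268/(4π·0.0522) = 0.06506 K/W
  R_expanded polystyrene = (1/3.48 − 1/3.91)/(4πk) = 0.03160/(4π·0.0273) = 0.09212 K/W
ΣR = 6.394×10^-6 + 0.06506 + 0.09212 = 0.1572 K/W
Q = ΔT/ΣR = (-159 °C − 22.6 °C)/0.1572 = -1160 W
(Negative Q ⇒ heat flows inward; heat gain = 1160 W.)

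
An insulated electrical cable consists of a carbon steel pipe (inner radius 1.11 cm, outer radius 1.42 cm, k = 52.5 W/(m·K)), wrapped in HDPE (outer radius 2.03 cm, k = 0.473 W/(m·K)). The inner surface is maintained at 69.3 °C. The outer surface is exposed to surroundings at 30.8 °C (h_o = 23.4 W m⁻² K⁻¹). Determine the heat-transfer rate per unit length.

Q' = 84.4 W/m

Resistance network (inner→outer):
  R'_carbon steel = ln(0.0142/0.0111)/(2πk) = 0.2463/(2π·52.5) = 7.467×10^-4 m·K/W
  R'_HDPE = ln(0.0203/0.0142)/(2πk) = 0.3574/(2π·0.473) = 0.1203 m·K/W
  R'_conv,out = 1/(2πr h) = 1/(2π·0.0203·23.4) = 0.3350 m·K/W
ΣR = 7.467×10^-4 + 0.1203 + 0.3350 = 0.4560 m·K/W
Q' = ΔT/ΣR = (69.3 °C − 30.8 °C)/0.4560 = 84.4 W/m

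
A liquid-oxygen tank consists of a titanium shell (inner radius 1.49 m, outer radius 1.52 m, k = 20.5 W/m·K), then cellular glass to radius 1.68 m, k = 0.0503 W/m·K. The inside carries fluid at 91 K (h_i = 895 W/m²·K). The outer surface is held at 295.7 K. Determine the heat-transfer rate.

Treat each layer as a resistance in series:
  R_conv,in = 1/(4πr²h) = 1/(4π·1.49²·895) = 4.005×10^-5 K/W
  R_titanium = (1/1.49 − 1/1.52)/(4πk) = 0.01325/(4π·20.5) = 5.142×10^-5 K/W
  R_cellular glass = (1/1.52 − 1/1.68)/(4πk) = 0.06266/(4π·0.0503) = 0.09913 K/W
ΣR = 4.005×10^-5 + 5.142×10^-5 + 0.09913 = 0.09922 K/W
Q = ΔT/ΣR = (91 K − 295.7 K)/0.09922 = -2060 W
(Negative Q ⇒ heat flows inward; heat gain = 2060 W.)

Q = 2.06 kW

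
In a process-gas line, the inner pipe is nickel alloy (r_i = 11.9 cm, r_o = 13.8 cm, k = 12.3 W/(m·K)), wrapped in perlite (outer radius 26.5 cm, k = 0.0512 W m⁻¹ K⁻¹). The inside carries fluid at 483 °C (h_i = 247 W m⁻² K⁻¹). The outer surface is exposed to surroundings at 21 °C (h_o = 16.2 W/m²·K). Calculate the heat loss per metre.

Q' = 223 W/m

Treat each layer as a resistance in series:
  R'_conv,in = 1/(2πr h) = 1/(2π·0.119·247) = 0.005415 m·K/W
  R'_nickel alloy = ln(0.138/0.119)/(2πk) = 0.1481/(2π·12.3) = 0.001917 m·K/W
  R'_perlite = ln(0.265/0.138)/(2πk) = 0.6525/(2π·0.0512) = 2.028 m·K/W
  R'_conv,out = 1/(2πr h) = 1/(2π·0.265·16.2) = 0.03707 m·K/W
ΣR = 0.005415 + 0.001917 + 2.028 + 0.03707 = 2.072 m·K/W
Q' = ΔT/ΣR = (483 °C − 21 °C)/2.072 = 223 W/m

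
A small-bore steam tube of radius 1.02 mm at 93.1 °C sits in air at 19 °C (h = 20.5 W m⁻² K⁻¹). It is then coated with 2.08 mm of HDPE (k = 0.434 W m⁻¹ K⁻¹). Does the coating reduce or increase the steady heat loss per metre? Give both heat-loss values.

increases: 9.74 → 25.4 W/m

Critical radius for a cylinder: r_cr = k/h = 0.0212 m = 2.12 cm.
Outer radius after coating: r₂ = 0.00102 + 0.00208 = 0.00310 m.
Since r₁ < r_cr and r₂ ≤ r_cr, the coating moves toward the maximum at r_cr — heat loss rises.
Bare: R = 1/(2πr₁h) = 7.611 m·K/W; Q = 74.1/7.611 = 9.74 W/m.
Coated: R = R_cond + R_conv = 2.912 m·K/W; Q = 74.1/2.912 = 25.4 W/m.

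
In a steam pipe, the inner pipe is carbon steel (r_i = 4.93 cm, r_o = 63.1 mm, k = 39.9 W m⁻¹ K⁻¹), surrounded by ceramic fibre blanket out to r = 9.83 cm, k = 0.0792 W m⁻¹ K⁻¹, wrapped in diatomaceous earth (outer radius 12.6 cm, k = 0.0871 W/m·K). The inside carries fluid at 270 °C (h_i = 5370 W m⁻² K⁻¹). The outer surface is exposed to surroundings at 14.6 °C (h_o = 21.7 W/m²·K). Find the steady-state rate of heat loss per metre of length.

Treat each layer as a resistance in series:
  R'_conv,in = 1/(2πr h) = 1/(2π·0.0493·5370) = 6.012×10^-4 m·K/W
  R'_carbon steel = ln(0.0631/0.0493)/(2πk) = 0.2468/(2π·39.9) = 9.844×10^-4 m·K/W
  R'_ceramic fibre blanket = ln(0.0983/0.0631)/(2πk) = 0.4433/(2π·0.0792) = 0.8908 m·K/W
  R'_diatomaceous earth = ln(0.126/0.0983)/(2πk) = 0.2483/(2π·0.0871) = 0.4536 m·K/W
  R'_conv,out = 1/(2πr h) = 1/(2π·0.126·21.7) = 0.05821 m·K/W
ΣR = 6.012×10^-4 + 9.844×10^-4 + 0.8908 + 0.4536 + 0.05821 = 1.404 m·K/W
Q' = ΔT/ΣR = (270 °C − 14.6 °C)/1.404 = 182 W/m

Q' = 182 W/m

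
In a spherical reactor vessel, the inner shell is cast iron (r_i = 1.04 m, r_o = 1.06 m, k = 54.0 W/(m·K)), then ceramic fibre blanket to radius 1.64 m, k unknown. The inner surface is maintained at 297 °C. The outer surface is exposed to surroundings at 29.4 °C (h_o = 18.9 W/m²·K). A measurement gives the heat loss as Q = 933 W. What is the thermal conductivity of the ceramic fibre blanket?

k = 0.0931 W/m·K

ΣR = ΔT/Q = |297 − 29.4|/933 = 0.2868 K/W
Known resistances:
  R_cast iron = (1/1.04 − 1/1.06)/(4πk) = 0.01814/(4π·54.0) = 2.674×10^-5 K/W
  R_conv,out = 1/(4πr²h) = 1/(4π·1.64²·18.9) = 0.001565 K/W
R_ceramic fibre blanket = ΣR − ΣR_known = 0.2868 − 0.001592 = 0.2852 K/W
(1/r₁−1/r₂)/(4πk) = 0.2852 ⇒ k = 0.3336/(4π·0.2852) = 0.0931 W/m·K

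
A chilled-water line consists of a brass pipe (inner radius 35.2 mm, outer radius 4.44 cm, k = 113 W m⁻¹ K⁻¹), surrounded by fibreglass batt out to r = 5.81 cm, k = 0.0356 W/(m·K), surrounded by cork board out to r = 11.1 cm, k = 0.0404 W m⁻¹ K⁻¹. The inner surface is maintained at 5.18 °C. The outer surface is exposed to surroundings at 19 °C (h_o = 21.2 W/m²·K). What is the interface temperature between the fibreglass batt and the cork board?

Resistance network (inner→outer):
  R'_brass = ln(0.0444/0.0352)/(2πk) = 0.2322/(2π·113) = 3.270×10^-4 m·K/W
  R'_fibreglass batt = ln(0.0581/0.0444)/(2πk) = 0.2689/(2π·0.0356) = 1.202 m·K/W
  R'_cork board = ln(0.111/0.0581)/(2πk) = 0.6474/(2π·0.0404) = 2.550 m·K/W
  R'_conv,out = 1/(2πr h) = 1/(2π·0.111·21.2) = 0.06763 m·K/W
ΣR = 3.270×10^-4 + 1.202 + 2.550 + 0.06763 = 3.820 m·K/W
Q' = ΔT/ΣR = (5.18 °C − 19 °C)/3.820 = -3.618 W/m
From the inner boundary to the fibreglass batt/cork board interface, ΣR_partial = 1.202 m·K/W.
T_interface = T_in − Q'·ΣR_partial = 5.18 °C − (-3.618)(1.202) = 9.53 °C

T = 9.53 °C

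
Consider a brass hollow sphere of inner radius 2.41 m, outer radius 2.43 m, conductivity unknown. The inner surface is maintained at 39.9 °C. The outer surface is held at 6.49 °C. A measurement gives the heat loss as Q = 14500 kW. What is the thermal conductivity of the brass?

k = 118 W/m·K

ΣR = ΔT/Q = |39.9 − 6.49|/1.45×10^7 = 2.304×10^-6 K/W
(1/r₁−1/r₂)/(4πk) = 2.304×10^-6 ⇒ k = 0.003415/(4π·2.304×10^-6) = 118 W/m·K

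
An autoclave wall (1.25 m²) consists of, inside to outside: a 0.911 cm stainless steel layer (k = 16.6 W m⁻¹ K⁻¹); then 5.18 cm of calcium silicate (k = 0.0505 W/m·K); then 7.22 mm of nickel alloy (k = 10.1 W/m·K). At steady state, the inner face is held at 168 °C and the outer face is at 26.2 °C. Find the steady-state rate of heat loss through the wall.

Q = 173 W

Treat each layer as a resistance in series:
  R_stainless steel = L/(kA) = 0.00911/(16.6·1.25) = 4.390×10^-4 K/W
  R_calcium silicate = L/(kA) = 0.0518/(0.0505·1.25) = 0.8206 K/W
  R_nickel alloy = L/(kA) = 0.00722/(10.1·1.25) = 5.719×10^-4 K/W
ΣR = 4.390×10^-4 + 0.8206 + 5.719×10^-4 = 0.8216 K/W
Q = ΔT/ΣR = (168 °C − 26.2 °C)/0.8216 = 173 W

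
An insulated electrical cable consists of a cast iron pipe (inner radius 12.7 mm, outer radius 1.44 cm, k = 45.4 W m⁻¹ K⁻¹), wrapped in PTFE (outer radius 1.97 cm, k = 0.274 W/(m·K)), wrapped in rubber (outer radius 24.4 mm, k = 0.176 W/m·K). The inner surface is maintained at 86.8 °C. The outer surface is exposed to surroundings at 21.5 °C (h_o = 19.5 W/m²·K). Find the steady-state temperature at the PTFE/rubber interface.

T = 70.0 °C

Treat each layer as a resistance in series:
  R'_cast iron = ln(0.0144/0.0127)/(2πk) = 0.1256/(2π·45.4) = 4.404×10^-4 m·K/W
  R'_PTFE = ln(0.0197/0.0144)/(2πk) = 0.3134/(2π·0.274) = 0.1820 m·K/W
  R'_rubber = ln(0.0244/0.0197)/(2πk) = 0.2140/(2π·0.176) = 0.1935 m·K/W
  R'_conv,out = 1/(2πr h) = 1/(2π·0.0244·19.5) = 0.3345 m·K/W
ΣR = 4.404×10^-4 + 0.1820 + 0.1935 + 0.3345 = 0.7104 m·K/W
Q' = ΔT/ΣR = (86.8 °C − 21.5 °C)/0.7104 = 91.92 W/m
From the inner boundary to the PTFE/rubber interface, ΣR_partial = 0.1824 m·K/W.
T_interface = T_in − Q'·ΣR_partial = 86.8 °C − (91.92)(0.1824) = 70.0 °C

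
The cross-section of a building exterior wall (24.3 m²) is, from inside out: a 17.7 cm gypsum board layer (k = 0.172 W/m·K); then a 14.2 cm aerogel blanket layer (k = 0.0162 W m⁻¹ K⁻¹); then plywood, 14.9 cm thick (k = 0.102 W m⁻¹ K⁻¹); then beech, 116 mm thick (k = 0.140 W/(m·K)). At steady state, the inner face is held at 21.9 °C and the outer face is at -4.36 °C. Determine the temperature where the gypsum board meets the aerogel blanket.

Resistance network (inner→outer):
  R_gypsum board = L/(kA) = 0.177/(0.172·24.3) = 0.04235 K/W
  R_aerogel blanket = L/(kA) = 0.142/(0.0162·24.3) = 0.3607 K/W
  R_plywood = L/(kA) = 0.149/(0.102·24.3) = 0.06011 K/W
  R_beech = L/(kA) = 0.116/(0.140·24.3) = 0.03410 K/W
ΣR = 0.04235 + 0.3607 + 0.06011 + 0.03410 = 0.4973 K/W
Q = ΔT/ΣR = (21.9 °C − -4.36 °C)/0.4973 = 52.81 W
From the inner boundary to the gypsum board/aerogel blanket interface, ΣR_partial = 0.04235 K/W.
T_interface = T_in − Q·ΣR_partial = 21.9 °C − (52.81)(0.04235) = 19.7 °C

T = 19.7 °C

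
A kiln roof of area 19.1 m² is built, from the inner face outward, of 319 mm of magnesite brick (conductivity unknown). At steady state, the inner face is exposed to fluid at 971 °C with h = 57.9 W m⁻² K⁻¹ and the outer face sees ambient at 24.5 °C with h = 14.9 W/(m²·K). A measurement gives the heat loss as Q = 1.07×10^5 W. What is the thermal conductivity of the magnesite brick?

ΣR = ΔT/Q = |971 − 24.5|/1.07×10^5 = 0.008846 K/W
Known resistances:
  R_conv,in = 1/(hA) = 1/(57.9·19.1) = 9.042×10^-4 K/W
  R_conv,out = 1/(hA) = 1/(14.9·19.1) = 0.003514 K/W
R_magnesite brick = ΣR − ΣR_known = 0.008846 − 0.004418 = 0.004428 K/W
L/(kA) = 0.004428 ⇒ k = 0.319/(0.004428·19.1) = 3.77 W/m·K

k = 3.77 W/m·K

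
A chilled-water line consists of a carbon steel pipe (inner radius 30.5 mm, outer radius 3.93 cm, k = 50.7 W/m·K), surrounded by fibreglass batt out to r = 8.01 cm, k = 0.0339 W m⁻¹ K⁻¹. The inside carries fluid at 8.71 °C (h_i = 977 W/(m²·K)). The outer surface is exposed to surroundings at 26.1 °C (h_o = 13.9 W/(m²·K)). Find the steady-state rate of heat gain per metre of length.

Q' = 4.98 W/m

Resistance network (inner→outer):
  R'_conv,in = 1/(2πr h) = 1/(2π·0.0305·977) = 0.005341 m·K/W
  R'_carbon steel = ln(0.0393/0.0305)/(2πk) = 0.2535/(2π·50.7) = 7.958×10^-4 m·K/W
  R'_fibreglass batt = ln(0.0801/0.0393)/(2πk) = 0.7121/(2π·0.0339) = 3.343 m·K/W
  R'_conv,out = 1/(2πr h) = 1/(2π·0.0801·13.9) = 0.1429 m·K/W
ΣR = 0.005341 + 7.958×10^-4 + 3.343 + 0.1429 = 3.492 m·K/W
Q' = ΔT/ΣR = (8.71 °C − 26.1 °C)/3.492 = -4.98 W/m
(Negative Q' ⇒ heat flows inward; heat gain = 4.98 W/m.)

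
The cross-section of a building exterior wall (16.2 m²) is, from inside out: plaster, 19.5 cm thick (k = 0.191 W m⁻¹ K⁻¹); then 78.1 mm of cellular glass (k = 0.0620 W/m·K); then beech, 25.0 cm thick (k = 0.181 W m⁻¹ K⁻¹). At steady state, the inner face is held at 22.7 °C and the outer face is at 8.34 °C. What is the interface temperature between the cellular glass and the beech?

Series thermal resistances, inner to outer:
  R_plaster = L/(kA) = 0.195/(0.191·16.2) = 0.06302 K/W
  R_cellular glass = L/(kA) = 0.0781/(0.0620·16.2) = 0.07776 K/W
  R_beech = L/(kA) = 0.250/(0.181·16.2) = 0.08526 K/W
ΣR = 0.06302 + 0.07776 + 0.08526 = 0.2260 K/W
Q = ΔT/ΣR = (22.7 °C − 8.34 °C)/0.2260 = 63.54 W
From the inner boundary to the cellular glass/beech interface, ΣR_partial = 0.1408 K/W.
T_interface = T_in − Q·ΣR_partial = 22.7 °C − (63.54)(0.1408) = 13.8 °C

T = 13.8 °C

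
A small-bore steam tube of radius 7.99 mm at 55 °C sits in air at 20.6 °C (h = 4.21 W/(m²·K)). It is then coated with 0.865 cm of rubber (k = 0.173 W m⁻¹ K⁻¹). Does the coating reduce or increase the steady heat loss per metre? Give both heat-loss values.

increases: 7.27 → 11.7 W/m

Critical radius for a cylinder: r_cr = k/h = 0.0411 m = 4.11 cm.
Outer radius after coating: r₂ = 0.00799 + 0.00865 = 0.01664 m.
Since r₁ < r_cr and r₂ ≤ r_cr, the coating moves toward the maximum at r_cr — heat loss rises.
Bare: R = 1/(2πr₁h) = 4.731 m·K/W; Q = 34.4/4.731 = 7.27 W/m.
Coated: R = R_cond + R_conv = 2.947 m·K/W; Q = 34.4/2.947 = 11.7 W/m.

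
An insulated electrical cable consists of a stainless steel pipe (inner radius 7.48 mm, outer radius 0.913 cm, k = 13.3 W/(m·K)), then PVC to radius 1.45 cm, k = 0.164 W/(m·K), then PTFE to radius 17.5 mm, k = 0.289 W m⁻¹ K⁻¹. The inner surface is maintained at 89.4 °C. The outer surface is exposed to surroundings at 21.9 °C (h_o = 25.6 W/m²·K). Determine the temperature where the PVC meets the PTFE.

T = 55.9 °C

Resistance network (inner→outer):
  R'_stainless steel = ln(0.00913/0.00748)/(2πk) = 0.1993/(2π·13.3) = 0.002385 m·K/W
  R'_PVC = ln(0.0145/0.00913)/(2πk) = 0.4626/(2π·0.164) = 0.4489 m·K/W
  R'_PTFE = ln(0.0175/0.0145)/(2πk) = 0.1881/(2π·0.289) = 0.1036 m·K/W
  R'_conv,out = 1/(2πr h) = 1/(2π·0.0175·25.6) = 0.3553 m·K/W
ΣR = 0.002385 + 0.4489 + 0.1036 + 0.3553 = 0.9102 m·K/W
Q' = ΔT/ΣR = (89.4 °C − 21.9 °C)/0.9102 = 74.16 W/m
From the inner boundary to the PVC/PTFE interface, ΣR_partial = 0.4513 m·K/W.
T_interface = T_in − Q'·ΣR_partial = 89.4 °C − (74.16)(0.4513) = 55.9 °C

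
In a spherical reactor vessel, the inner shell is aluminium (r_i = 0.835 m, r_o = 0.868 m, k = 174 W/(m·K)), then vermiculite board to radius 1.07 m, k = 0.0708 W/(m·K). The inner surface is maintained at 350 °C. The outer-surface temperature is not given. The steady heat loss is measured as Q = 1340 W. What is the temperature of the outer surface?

T_out = 22.4 °C

Series resistances:
  R_aluminium = (1/0.835 − 1/0.868)/(4πk) = 0.04553/(4π·174) = 2.082×10^-5 K/W
  R_vermiculite board = (1/0.868 − 1/1.07)/(4πk) = 0.2175/(4π·0.0708) = 0.2445 K/W
ΣR = 0.2445 K/W
ΔT = Q·ΣR = 1340 × 0.2445 = 327.6 K
Heat flows outward, so T_out = T_in − ΔT = 350 − 327.6 = 22.4 °C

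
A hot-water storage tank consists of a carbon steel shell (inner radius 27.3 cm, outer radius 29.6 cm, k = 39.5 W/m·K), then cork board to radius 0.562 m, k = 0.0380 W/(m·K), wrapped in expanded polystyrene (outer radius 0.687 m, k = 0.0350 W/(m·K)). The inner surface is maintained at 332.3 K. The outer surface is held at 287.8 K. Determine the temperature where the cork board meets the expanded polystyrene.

Series thermal resistances, inner to outer:
  R_carbon steel = (1/0.273 − 1/0.296)/(4πk) = 0.2846/(4π·39.5) = 5.734×10^-4 K/W
  R_cork board = (1/0.296 − 1/0.562)/(4πk) = 1.599/(4π·0.0380) = 3.349 K/W
  R_expanded polystyrene = (1/0.562 − 1/0.687)/(4πk) = 0.3238/(4π·0.0350) = 0.7361 K/W
ΣR = 5.734×10^-4 + 3.349 + 0.7361 = 4.086 K/W
Q = ΔT/ΣR = (332.3 K − 287.8 K)/4.086 = 10.89 W
From the inner boundary to the cork board/expanded polystyrene interface, ΣR_partial = 3.350 K/W.
T_interface = T_in − Q·ΣR_partial = 332.3 K − (10.89)(3.350) = 295.8 K

T = 295.8 K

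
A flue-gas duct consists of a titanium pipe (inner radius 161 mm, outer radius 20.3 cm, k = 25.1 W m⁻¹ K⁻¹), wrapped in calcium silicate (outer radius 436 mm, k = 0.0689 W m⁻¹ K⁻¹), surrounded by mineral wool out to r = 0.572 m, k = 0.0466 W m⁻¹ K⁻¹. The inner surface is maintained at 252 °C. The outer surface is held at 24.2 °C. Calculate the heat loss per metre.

Resistance network (inner→outer):
  R'_titanium = ln(0.203/0.161)/(2πk) = 0.2318/(2π·25.1) = 0.001470 m·K/W
  R'_calcium silicate = ln(0.436/0.203)/(2πk) = 0.7644/(2π·0.0689) = 1.766 m·K/W
  R'_mineral wool = ln(0.572/0.436)/(2πk) = 0.2715/(2π·0.0466) = 0.9273 m·K/W
ΣR = 0.001470 + 1.766 + 0.9273 = 2.695 m·K/W
Q' = ΔT/ΣR = (252 °C − 24.2 °C)/2.695 = 84.5 W/m

Q' = 84.5 W/m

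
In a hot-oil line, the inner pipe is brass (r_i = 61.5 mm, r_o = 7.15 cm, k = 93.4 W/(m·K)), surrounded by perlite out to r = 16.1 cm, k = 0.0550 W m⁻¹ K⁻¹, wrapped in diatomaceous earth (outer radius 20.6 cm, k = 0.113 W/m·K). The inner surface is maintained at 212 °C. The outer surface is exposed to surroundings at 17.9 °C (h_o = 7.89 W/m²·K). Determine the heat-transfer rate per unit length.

Treat each layer as a resistance in series:
  R'_brass = ln(0.0715/0.0615)/(2πk) = 0.1507/(2π·93.4) = 2.567×10^-4 m·K/W
  R'_perlite = ln(0.161/0.0715)/(2πk) = 0.8117/(2π·0.0550) = 2.349 m·K/W
  R'_diatomaceous earth = ln(0.206/0.161)/(2πk) = 0.2465/(2π·0.113) = 0.3471 m·K/W
  R'_conv,out = 1/(2πr h) = 1/(2π·0.206·7.89) = 0.09792 m·K/W
ΣR = 2.567×10^-4 + 2.349 + 0.3471 + 0.09792 = 2.794 m·K/W
Q' = ΔT/ΣR = (212 °C − 17.9 °C)/2.794 = 69.5 W/m

Q' = 69.5 W/m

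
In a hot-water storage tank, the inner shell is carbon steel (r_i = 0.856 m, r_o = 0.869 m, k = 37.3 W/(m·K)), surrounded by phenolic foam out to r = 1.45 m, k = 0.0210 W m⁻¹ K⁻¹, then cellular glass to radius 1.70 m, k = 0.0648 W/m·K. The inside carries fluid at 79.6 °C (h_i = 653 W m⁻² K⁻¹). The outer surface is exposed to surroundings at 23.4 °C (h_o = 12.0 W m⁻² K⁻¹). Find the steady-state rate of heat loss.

Q = 30.0 W

Resistance network (inner→outer):
  R_conv,in = 1/(4πr²h) = 1/(4π·0.856²·653) = 1.663×10^-4 K/W
  R_carbon steel = (1/0.856 − 1/0.869)/(4πk) = 0.01748/(4π·37.3) = 3.728×10^-5 K/W
  R_phenolic foam = (1/0.869 − 1/1.45)/(4πk) = 0.4611/(4π·0.0210) = 1.747 K/W
  R_cellular glass = (1/1.45 − 1/1.70)/(4πk) = 0.1014/(4π·0.0648) = 0.1245 K/W
  R_conv,out = 1/(4πr²h) = 1/(4π·1.70²·12.0) = 0.002295 K/W
ΣR = 1.663×10^-4 + 3.728×10^-5 + 1.747 + 0.1245 + 0.002295 = 1.874 K/W
Q = ΔT/ΣR = (79.6 °C − 23.4 °C)/1.874 = 30.0 W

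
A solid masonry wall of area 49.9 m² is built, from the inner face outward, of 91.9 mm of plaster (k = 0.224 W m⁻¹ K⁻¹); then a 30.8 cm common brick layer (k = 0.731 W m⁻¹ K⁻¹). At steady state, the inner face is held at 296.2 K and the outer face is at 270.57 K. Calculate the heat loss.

Treat each layer as a resistance in series:
  R_plaster = L/(kA) = 0.0919/(0.224·49.9) = 0.008222 K/W
  R_common brick = L/(kA) = 0.308/(0.731·49.9) = 0.008444 K/W
ΣR = 0.008222 + 0.008444 = 0.01667 K/W
Q = ΔT/ΣR = (296.2 K − 270.57 K)/0.01667 = 1540 W

Q = 1540 W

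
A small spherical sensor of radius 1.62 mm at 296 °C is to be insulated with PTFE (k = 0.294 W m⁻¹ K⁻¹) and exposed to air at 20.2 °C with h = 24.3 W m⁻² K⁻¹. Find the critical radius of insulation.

For a sphere, r_cr = 2k_ins/h = 2·0.294/24.3 = 0.0242 m = 2.42 cm

r_cr = 2.42 cm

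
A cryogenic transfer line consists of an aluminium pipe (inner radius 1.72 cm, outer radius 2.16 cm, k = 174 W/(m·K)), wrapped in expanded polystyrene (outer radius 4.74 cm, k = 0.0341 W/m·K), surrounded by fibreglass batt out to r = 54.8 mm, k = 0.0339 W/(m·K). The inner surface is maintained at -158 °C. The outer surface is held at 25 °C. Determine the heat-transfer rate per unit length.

Q' = 42.1 W/m

Treat each layer as a resistance in series:
  R'_aluminium = ln(0.0216/0.0172)/(2πk) = 0.2278/(2π·174) = 2.084×10^-4 m·K/W
  R'_expanded polystyrene = ln(0.0474/0.0216)/(2πk) = 0.7859/(2π·0.0341) = 3.668 m·K/W
  R'_fibreglass batt = ln(0.0548/0.0474)/(2πk) = 0.1451/(2π·0.0339) = 0.6811 m·K/W
ΣR = 2.084×10^-4 + 3.668 + 0.6811 = 4.349 m·K/W
Q' = ΔT/ΣR = (-158 °C − 25 °C)/4.349 = -42.1 W/m
(Negative Q' ⇒ heat flows inward; heat gain = 42.1 W/m.)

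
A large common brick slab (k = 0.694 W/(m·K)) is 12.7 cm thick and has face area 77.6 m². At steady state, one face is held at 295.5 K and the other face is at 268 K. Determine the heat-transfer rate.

Q = kA·ΔT/L = 0.694 × 77.6 × |295.5 K − 268 K| / 0.127 = 11700 W

Q = 11.7 kW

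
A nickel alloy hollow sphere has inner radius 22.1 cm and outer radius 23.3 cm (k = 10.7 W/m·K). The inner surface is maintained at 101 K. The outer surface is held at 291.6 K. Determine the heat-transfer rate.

Q = 110 kW

Q = 4πk·ΔT/(1/r₁ − 1/r₂) = 4π × 10.7 × 190.6 / (1/0.221 − 1/0.233) = 1.10×10^5 W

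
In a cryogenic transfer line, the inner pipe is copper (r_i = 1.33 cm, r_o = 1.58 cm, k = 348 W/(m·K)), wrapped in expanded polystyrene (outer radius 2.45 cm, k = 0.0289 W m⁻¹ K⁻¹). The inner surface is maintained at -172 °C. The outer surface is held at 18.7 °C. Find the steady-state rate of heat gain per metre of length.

Q' = 78.9 W/m

Resistance network (inner→outer):
  R'_copper = ln(0.0158/0.0133)/(2πk) = 0.1722/(2π·348) = 7.878×10^-5 m·K/W
  R'_expanded polystyrene = ln(0.0245/0.0158)/(2πk) = 0.4387/(2π·0.0289) = 2.416 m·K/W
ΣR = 7.878×10^-5 + 2.416 = 2.416 m·K/W
Q' = ΔT/ΣR = (-172 °C − 18.7 °C)/2.416 = -78.9 W/m
(Negative Q' ⇒ heat flows inward; heat gain = 78.9 W/m.)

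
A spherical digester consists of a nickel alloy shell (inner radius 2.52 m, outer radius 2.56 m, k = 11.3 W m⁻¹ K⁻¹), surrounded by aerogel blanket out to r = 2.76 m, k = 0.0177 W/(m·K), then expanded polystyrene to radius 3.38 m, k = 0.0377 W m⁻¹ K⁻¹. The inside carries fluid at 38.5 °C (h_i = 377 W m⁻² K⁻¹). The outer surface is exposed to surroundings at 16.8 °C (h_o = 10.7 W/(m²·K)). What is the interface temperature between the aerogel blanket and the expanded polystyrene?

T = 28.2 °C

Treat each layer as a resistance in series:
  R_conv,in = 1/(4πr²h) = 1/(4π·2.52²·377) = 3.324×10^-5 K/W
  R_nickel alloy = (1/2.52 − 1/2.56)/(4πk) = 0.006200/(4π·11.3) = 4.366×10^-5 K/W
  R_aerogel blanket = (1/2.56 − 1/2.76)/(4πk) = 0.02831/(4π·0.0177) = 0.1273 K/W
  R_expanded polystyrene = (1/2.76 − 1/3.38)/(4πk) = 0.06646/(4π·0.0377) = 0.1403 K/W
  R_conv,out = 1/(4πr²h) = 1/(4π·3.38²·10.7) = 6.510×10^-4 K/W
ΣR = 3.324×10^-5 + 4.366×10^-5 + 0.1273 + 0.1403 + 6.510×10^-4 = 0.2683 K/W
Q = ΔT/ΣR = (38.5 °C − 16.8 °C)/0.2683 = 80.88 W
From the inner boundary to the aerogel blanket/expanded polystyrene interface, ΣR_partial = 0.1274 K/W.
T_interface = T_in − Q·ΣR_partial = 38.5 °C − (80.88)(0.1274) = 28.2 °C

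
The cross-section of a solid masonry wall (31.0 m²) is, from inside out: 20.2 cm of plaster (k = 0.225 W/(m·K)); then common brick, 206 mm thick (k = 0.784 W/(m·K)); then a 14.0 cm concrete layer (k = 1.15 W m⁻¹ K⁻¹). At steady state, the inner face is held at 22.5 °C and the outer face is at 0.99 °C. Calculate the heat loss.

Series thermal resistances, inner to outer:
  R_plaster = L/(kA) = 0.202/(0.225·31.0) = 0.02896 K/W
  R_common brick = L/(kA) = 0.206/(0.784·31.0) = 0.008476 K/W
  R_concrete = L/(kA) = 0.140/(1.15·31.0) = 0.003927 K/W
ΣR = 0.02896 + 0.008476 + 0.003927 = 0.04136 K/W
Q = ΔT/ΣR = (22.5 °C − 0.99 °C)/0.04136 = 520 W

Q = 520 W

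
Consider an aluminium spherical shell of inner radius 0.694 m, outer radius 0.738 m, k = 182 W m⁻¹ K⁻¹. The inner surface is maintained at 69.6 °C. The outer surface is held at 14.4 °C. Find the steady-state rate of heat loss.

Q = 4πk·ΔT/(1/r₁ − 1/r₂) = 4π × 182 × 55.2 / (1/0.694 − 1/0.738) = 1.47×10^6 W

Q = 1.47×10^6 W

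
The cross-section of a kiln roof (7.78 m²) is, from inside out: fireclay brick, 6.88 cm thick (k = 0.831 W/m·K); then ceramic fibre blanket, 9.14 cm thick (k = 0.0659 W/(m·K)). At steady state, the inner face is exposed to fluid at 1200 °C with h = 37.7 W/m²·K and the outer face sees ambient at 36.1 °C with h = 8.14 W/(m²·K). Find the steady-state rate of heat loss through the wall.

Q = 5590 W

Resistance network (inner→outer):
  R_conv,in = 1/(hA) = 1/(37.7·7.78) = 0.003409 K/W
  R_fireclay brick = L/(kA) = 0.0688/(0.831·7.78) = 0.01064 K/W
  R_ceramic fibre blanket = L/(kA) = 0.0914/(0.0659·7.78) = 0.1783 K/W
  R_conv,out = 1/(hA) = 1/(8.14·7.78) = 0.01579 K/W
ΣR = 0.003409 + 0.01064 + 0.1783 + 0.01579 = 0.2081 K/W
Q = ΔT/ΣR = (1200 °C − 36.1 °C)/0.2081 = 5590 W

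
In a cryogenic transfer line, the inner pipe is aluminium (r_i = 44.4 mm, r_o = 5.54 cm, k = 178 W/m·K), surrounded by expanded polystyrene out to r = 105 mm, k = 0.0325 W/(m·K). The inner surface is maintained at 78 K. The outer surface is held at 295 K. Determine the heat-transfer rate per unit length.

Q' = 69.3 W/m

Series thermal resistances, inner to outer:
  R'_aluminium = ln(0.0554/0.0444)/(2πk) = 0.2213/(2π·178) = 1.979×10^-4 m·K/W
  R'_expanded polystyrene = ln(0.105/0.0554)/(2πk) = 0.6394/(2π·0.0325) = 3.131 m·K/W
ΣR = 1.979×10^-4 + 3.131 = 3.131 m·K/W
Q' = ΔT/ΣR = (78 K − 295 K)/3.131 = -69.3 W/m
(Negative Q' ⇒ heat flows inward; heat gain = 69.3 W/m.)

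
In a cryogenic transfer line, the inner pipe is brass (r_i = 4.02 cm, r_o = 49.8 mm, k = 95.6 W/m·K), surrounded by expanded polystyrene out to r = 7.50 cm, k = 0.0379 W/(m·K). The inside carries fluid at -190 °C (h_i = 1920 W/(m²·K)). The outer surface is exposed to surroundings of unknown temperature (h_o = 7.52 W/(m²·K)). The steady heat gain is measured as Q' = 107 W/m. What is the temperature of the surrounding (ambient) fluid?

T_out = 24.4 °C

Series resistances:
  R'_conv,in = 1/(2πr h) = 1/(2π·0.0402·1920) = 0.002062 m·K/W
  R'_brass = ln(0.0498/0.0402)/(2πk) = 0.2141/(2π·95.6) = 3.565×10^-4 m·K/W
  R'_expanded polystyrene = ln(0.0750/0.0498)/(2πk) = 0.4095/(2π·0.0379) = 1.720 m·K/W
  R'_conv,out = 1/(2πr h) = 1/(2π·0.0750·7.52) = 0.2822 m·K/W
ΣR = 2.004 m·K/W
ΔT = Q'·ΣR = 107 × 2.004 = 214.4 K
Heat flows inward, so T_out = T_in + ΔT = -190 + 214.4 = 24.4 °C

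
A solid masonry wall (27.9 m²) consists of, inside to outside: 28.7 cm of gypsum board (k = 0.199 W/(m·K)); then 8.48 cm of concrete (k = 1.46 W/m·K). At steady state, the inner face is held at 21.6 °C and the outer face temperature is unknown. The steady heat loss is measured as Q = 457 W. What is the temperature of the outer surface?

T_out = -2.97 °C

Series resistances:
  R_gypsum board = L/(kA) = 0.287/(0.199·27.9) = 0.05169 K/W
  R_concrete = L/(kA) = 0.0848/(1.46·27.9) = 0.002082 K/W
ΣR = 0.05377 K/W
ΔT = Q·ΣR = 457 × 0.05377 = 24.57 K
Heat flows outward, so T_out = T_in − ΔT = 21.6 − 24.57 = -2.97 °C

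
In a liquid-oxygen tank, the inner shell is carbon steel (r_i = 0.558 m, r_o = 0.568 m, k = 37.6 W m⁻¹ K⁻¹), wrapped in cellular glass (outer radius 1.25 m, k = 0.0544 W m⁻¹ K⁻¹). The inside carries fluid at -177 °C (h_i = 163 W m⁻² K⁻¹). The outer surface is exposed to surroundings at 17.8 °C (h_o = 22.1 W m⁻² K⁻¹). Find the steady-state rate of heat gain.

Q = 138 W

Series thermal resistances, inner to outer:
  R_conv,in = 1/(4πr²h) = 1/(4π·0.558²·163) = 0.001568 K/W
  R_carbon steel = (1/0.558 − 1/0.568)/(4πk) = 0.03155/(4π·37.6) = 6.678×10^-5 K/W
  R_cellular glass = (1/0.568 − 1/1.25)/(4πk) = 0.9606/(4π·0.0544) = 1.405 K/W
  R_conv,out = 1/(4πr²h) = 1/(4π·1.25²·22.1) = 0.002305 K/W
ΣR = 0.001568 + 6.678×10^-5 + 1.405 + 0.002305 = 1.409 K/W
Q = ΔT/ΣR = (-177 °C − 17.8 °C)/1.409 = -138 W
(Negative Q ⇒ heat flows inward; heat gain = 138 W.)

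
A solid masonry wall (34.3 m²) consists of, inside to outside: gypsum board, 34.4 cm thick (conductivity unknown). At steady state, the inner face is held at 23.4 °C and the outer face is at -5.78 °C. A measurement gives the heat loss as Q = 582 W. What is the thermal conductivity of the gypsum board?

ΣR = ΔT/Q = |23.4 − -5.78|/582 = 0.05014 K/W
L/(kA) = 0.05014 ⇒ k = 0.344/(0.05014·34.3) = 0.200 W/m·K

k = 0.200 W/m·K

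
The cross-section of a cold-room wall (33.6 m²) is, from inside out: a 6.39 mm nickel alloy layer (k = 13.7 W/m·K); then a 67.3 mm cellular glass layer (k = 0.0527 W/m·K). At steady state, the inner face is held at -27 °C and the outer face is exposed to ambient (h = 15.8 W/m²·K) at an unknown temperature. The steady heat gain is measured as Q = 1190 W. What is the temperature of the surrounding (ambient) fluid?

T_out = 20.5 °C

Series resistances:
  R_nickel alloy = L/(kA) = 0.00639/(13.7·33.6) = 1.388×10^-5 K/W
  R_cellular glass = L/(kA) = 0.0673/(0.0527·33.6) = 0.03801 K/W
  R_conv,out = 1/(hA) = 1/(15.8·33.6) = 0.001884 K/W
ΣR = 0.03990 K/W
ΔT = Q·ΣR = 1190 × 0.03990 = 47.48 K
Heat flows inward, so T_out = T_in + ΔT = -27 + 47.48 = 20.5 °C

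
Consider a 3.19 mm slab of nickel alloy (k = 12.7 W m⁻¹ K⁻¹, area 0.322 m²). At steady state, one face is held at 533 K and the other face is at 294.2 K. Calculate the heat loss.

Q = kA·ΔT/L = 12.7 × 0.322 × |533 K − 294.2 K| / 0.00319 = 3.06×10^5 W

Q = 3.06×10^5 W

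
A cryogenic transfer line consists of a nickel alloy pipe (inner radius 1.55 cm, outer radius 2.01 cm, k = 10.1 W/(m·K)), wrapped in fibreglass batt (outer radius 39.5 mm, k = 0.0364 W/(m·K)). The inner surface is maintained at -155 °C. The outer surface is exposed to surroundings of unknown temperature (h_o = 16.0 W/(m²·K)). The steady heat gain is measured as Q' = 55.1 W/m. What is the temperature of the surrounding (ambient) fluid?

T_out = 21.9 °C

Sum the resistances:
  R'_nickel alloy = ln(0.0201/0.0155)/(2πk) = 0.2599/(2π·10.1) = 0.004095 m·K/W
  R'_fibreglass batt = ln(0.0395/0.0201)/(2πk) = 0.6756/(2π·0.0364) = 2.954 m·K/W
  R'_conv,out = 1/(2πr h) = 1/(2π·0.0395·16.0) = 0.2518 m·K/W
ΣR = 3.210 m·K/W
ΔT = Q'·ΣR = 55.1 × 3.210 = 176.9 K
Heat flows inward, so T_out = T_in + ΔT = -155 + 176.9 = 21.9 °C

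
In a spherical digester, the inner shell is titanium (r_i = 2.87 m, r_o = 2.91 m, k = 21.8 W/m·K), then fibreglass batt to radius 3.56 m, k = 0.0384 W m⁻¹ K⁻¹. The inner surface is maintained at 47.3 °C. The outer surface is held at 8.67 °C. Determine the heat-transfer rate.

Q = 297 W

Series thermal resistances, inner to outer:
  R_titanium = (1/2.87 − 1/2.91)/(4πk) = 0.004789/(4π·21.8) = 1.748×10^-5 K/W
  R_fibreglass batt = (1/2.91 − 1/3.56)/(4πk) = 0.06274/(4π·0.0384) = 0.1300 K/W
ΣR = 1.748×10^-5 + 0.1300 = 0.1300 K/W
Q = ΔT/ΣR = (47.3 °C − 8.67 °C)/0.1300 = 297 W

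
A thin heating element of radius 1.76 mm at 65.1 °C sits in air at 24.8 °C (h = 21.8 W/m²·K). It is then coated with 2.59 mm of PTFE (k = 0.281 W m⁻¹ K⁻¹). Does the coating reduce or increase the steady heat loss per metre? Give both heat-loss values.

increases: 9.72 → 18.4 W/m

Critical radius for a cylinder: r_cr = k/h = 0.0129 m = 1.29 cm.
Outer radius after coating: r₂ = 0.00176 + 0.00259 = 0.00435 m.
Since r₁ < r_cr and r₂ ≤ r_cr, the coating moves toward the maximum at r_cr — heat loss rises.
Bare: R = 1/(2πr₁h) = 4.148 m·K/W; Q = 40.3/4.148 = 9.72 W/m.
Coated: R = R_cond + R_conv = 2.191 m·K/W; Q = 40.3/2.191 = 18.4 W/m.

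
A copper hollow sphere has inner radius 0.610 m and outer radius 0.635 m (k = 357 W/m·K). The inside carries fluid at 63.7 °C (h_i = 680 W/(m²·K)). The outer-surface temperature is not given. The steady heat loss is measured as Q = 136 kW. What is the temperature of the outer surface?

Sum the resistances:
  R_conv,in = 1/(4πr²h) = 1/(4π·0.610²·680) = 3.145×10^-4 K/W
  R_copper = (1/0.610 − 1/0.635)/(4πk) = 0.06454/(4π·357) = 1.439×10^-5 K/W
ΣR = 3.289×10^-4 K/W
ΔT = Q·ΣR = 1.36×10^5 × 3.289×10^-4 = 44.73 K
Heat flows outward, so T_out = T_in − ΔT = 63.7 − 44.73 = 19.0 °C

T_out = 19.0 °C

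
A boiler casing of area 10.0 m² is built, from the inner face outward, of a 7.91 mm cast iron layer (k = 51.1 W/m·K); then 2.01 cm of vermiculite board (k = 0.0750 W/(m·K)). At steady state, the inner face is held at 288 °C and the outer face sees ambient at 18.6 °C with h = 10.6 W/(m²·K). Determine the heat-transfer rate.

Q = 7430 W

Series thermal resistances, inner to outer:
  R_cast iron = L/(kA) = 0.00791/(51.1·10.0) = 1.548×10^-5 K/W
  R_vermiculite board = L/(kA) = 0.0201/(0.0750·10.0) = 0.02680 K/W
  R_conv,out = 1/(hA) = 1/(10.6·10.0) = 0.009434 K/W
ΣR = 1.548×10^-5 + 0.02680 + 0.009434 = 0.03625 K/W
Q = ΔT/ΣR = (288 °C − 18.6 °C)/0.03625 = 7430 W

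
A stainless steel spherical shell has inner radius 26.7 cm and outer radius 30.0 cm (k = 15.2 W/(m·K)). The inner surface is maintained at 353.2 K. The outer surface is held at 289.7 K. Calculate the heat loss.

Q = 29400 W

Q = 4πk·ΔT/(1/r₁ − 1/r₂) = 4π × 15.2 × 63.5 / (1/0.267 − 1/0.300) = 29400 W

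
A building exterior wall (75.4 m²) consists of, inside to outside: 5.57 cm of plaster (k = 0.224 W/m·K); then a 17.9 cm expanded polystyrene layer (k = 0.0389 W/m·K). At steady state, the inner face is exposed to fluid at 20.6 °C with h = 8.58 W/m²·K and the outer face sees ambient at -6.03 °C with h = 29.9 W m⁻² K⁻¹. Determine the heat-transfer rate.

Q = 402 W

Resistance network (inner→outer):
  R_conv,in = 1/(hA) = 1/(8.58·75.4) = 0.001546 K/W
  R_plaster = L/(kA) = 0.0557/(0.224·75.4) = 0.003298 K/W
  R_expanded polystyrene = L/(kA) = 0.179/(0.0389·75.4) = 0.06103 K/W
  R_conv,out = 1/(hA) = 1/(29.9·75.4) = 4.436×10^-4 K/W
ΣR = 0.001546 + 0.003298 + 0.06103 + 4.436×10^-4 = 0.06632 K/W
Q = ΔT/ΣR = (20.6 °C − -6.03 °C)/0.06632 = 402 W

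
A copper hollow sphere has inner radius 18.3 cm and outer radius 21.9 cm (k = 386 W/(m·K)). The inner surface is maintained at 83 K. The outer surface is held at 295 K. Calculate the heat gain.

Q = 4πk·ΔT/(1/r₁ − 1/r₂) = 4π × 386 × 212 / (1/0.183 − 1/0.219) = 1.14×10^6 W

Q = 1140 kW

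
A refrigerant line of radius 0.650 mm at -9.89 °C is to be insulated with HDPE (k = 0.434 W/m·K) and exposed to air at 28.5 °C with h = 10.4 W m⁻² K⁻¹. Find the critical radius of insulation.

r_cr = 4.17 cm

For a cylinder, r_cr = k_ins/h = 0.434/10.4 = 0.0417 m = 4.17 cm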